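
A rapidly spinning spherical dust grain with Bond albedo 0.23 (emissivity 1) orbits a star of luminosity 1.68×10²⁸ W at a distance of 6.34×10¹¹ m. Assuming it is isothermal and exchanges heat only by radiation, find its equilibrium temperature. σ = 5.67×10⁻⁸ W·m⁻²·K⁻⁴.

T ≈ 326 K

First find the stellar flux at distance d: S = L/(4πd²) = 1.68×10²⁸/(4π·(6.34×10¹¹)²) = 3326 W/m².
For an isothermal sphere, absorbed (1−a)S·πr² = emitted σ·4πr²·T⁴, so T⁴ = (1−a)S/(4σ).
T⁴ = 0.770·3326/(4·5.67×10⁻⁸) = 1.129×10¹⁰ K⁴.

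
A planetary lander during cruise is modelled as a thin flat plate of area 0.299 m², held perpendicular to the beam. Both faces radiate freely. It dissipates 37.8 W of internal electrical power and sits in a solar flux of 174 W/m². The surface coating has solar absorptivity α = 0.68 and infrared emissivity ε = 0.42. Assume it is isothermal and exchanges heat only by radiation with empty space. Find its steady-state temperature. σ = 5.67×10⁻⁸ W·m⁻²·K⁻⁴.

T ≈ 268 K

At steady state, absorbed solar power + internal power = radiated power.
Absorbed: α·S·A_cross = 0.68·174·0.2990 = 35.38 W (cross-section A).
Total input = 35.38 + 37.8 = 73.18 W.
Radiated: εσ·A_surf·T⁴ with A_surf = 2A = 0.5980 m².
T⁴ = 73.18/(0.42·5.67×10⁻⁸·0.5980) = 5.139×10⁹ K⁴.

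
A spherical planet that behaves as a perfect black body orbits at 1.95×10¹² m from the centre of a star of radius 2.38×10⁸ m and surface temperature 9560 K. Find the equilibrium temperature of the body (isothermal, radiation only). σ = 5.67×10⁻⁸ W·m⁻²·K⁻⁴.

T ≈ 74.7 K

The star's surface emits σT_*⁴; at distance d the flux is S = σT_*⁴(R_*/d)².
S = 5.67×10⁻⁸·(9560)⁴·(2.38×10⁸/1.95×10¹²)² = 7.055 W/m².
For an isothermal sphere T⁴ = (1−a)S/(4σ) = 3.111×10⁷ K⁴.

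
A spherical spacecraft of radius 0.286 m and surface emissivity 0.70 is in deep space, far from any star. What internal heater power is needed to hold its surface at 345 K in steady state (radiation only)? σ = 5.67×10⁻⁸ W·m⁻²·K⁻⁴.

P ≈ 578 W

P = εσ·4πr²·T⁴.
4πr² = 1.028 m²; T⁴ = 1.417×10¹⁰ K⁴.
P = 0.70·5.67×10⁻⁸·1.028·1.417×10¹⁰.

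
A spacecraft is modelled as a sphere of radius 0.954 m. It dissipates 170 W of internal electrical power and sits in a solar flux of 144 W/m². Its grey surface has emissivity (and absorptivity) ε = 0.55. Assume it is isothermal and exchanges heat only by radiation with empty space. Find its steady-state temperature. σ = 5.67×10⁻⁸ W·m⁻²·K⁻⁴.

T ≈ 183 K

At steady state, absorbed solar power + internal power = radiated power.
Absorbed: α·S·A_cross = 0.55·144·2.859 = 226.4 W (cross-section πr²).
Total input = 226.4 + 170 = 396.4 W.
Radiated: εσ·A_surf·T⁴ with A_surf = 4πr² = 11.44 m².
T⁴ = 396.4/(0.55·5.67×10⁻⁸·11.44) = 1.112×10⁹ K⁴.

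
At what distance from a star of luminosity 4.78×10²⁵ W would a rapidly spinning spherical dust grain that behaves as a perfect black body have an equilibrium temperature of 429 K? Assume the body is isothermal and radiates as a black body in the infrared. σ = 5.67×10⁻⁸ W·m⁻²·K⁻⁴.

For an isothermal black-emitting sphere, (1−a)S·πr² = σ·4πr²·T⁴ ⇒ S = 4σT⁴/(1−a).
S = 4·5.67×10⁻⁸·(429)⁴/1.00 = 7682 W/m².
Flux falls as S = L/(4πd²), so d = √(L/(4πS)) = √(4.78×10²⁵/(4π·7682)).

d ≈ 2.23×10¹⁰ m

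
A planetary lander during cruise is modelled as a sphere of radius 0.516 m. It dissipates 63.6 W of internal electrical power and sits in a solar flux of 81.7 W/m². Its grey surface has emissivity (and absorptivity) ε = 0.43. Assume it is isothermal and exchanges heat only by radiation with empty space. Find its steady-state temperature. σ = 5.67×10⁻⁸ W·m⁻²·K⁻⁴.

At steady state, absorbed solar power + internal power = radiated power.
Absorbed: α·S·A_cross = 0.43·81.7·0.8365 = 29.39 W (cross-section πr²).
Total input = 29.39 + 63.6 = 92.99 W.
Radiated: εσ·A_surf·T⁴ with A_surf = 4πr² = 3.346 m².
T⁴ = 92.99/(0.43·5.67×10⁻⁸·3.346) = 1.140×10⁹ K⁴.

T ≈ 184 K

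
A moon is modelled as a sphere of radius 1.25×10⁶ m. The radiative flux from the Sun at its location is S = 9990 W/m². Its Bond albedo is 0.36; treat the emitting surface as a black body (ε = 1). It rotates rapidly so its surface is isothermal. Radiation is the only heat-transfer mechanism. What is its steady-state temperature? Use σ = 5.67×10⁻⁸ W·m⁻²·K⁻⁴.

T ≈ 410 K

At equilibrium, absorbed power = emitted power.
Absorbing cross-section = πr² = 4.909×10¹² m²; emitting surface = 4πr² = 1.963×10¹³ m² (ratio 4).
(1−a)S·A_cross = εσ·A_surf·T⁴  ⇒  T⁴ = (1−a)S/(4σ).
T⁴ = 0.640·9990/(4·5.67×10⁻⁸) = 2.819×10¹⁰ K⁴.
T = (2.819×10¹⁰)^(1/4).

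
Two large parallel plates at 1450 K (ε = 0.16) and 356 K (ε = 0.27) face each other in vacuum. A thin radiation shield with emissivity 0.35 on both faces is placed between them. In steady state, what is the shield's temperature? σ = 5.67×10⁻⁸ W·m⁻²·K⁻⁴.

T_s ≈ 1160 K

In steady state the net flux on the hot side equals that on the cold side.
σ(T₁⁴−T_s⁴)/D₁ = σ(T_s⁴−T₂⁴)/D₂, with D₁ = 1/ε₁+1/ε_s−1 = 8.107, D₂ = 1/ε_s+1/ε₂−1 = 5.561.
Solve for T_s⁴: T_s⁴ = (D₂·T₁⁴ + D₁·T₂⁴)/(D₁+D₂) = 1.808×10¹² K⁴.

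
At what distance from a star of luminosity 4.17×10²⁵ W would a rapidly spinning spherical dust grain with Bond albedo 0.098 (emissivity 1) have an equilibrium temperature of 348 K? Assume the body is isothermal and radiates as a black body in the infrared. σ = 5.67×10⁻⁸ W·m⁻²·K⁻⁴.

d ≈ 3.00×10¹⁰ m

For an isothermal black-emitting sphere, (1−a)S·πr² = σ·4πr²·T⁴ ⇒ S = 4σT⁴/(1−a).
S = 4·5.67×10⁻⁸·(348)⁴/0.902 = 3688 W/m².
Flux falls as S = L/(4πd²), so d = √(L/(4πS)) = √(4.17×10²⁵/(4π·3688)).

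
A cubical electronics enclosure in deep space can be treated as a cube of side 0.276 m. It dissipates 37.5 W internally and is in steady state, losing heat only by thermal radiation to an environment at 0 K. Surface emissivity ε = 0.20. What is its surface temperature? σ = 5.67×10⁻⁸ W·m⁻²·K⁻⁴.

T ≈ 292 K

Steady state: internal power = radiated power, P = εσA T⁴.
Radiating area A = 6L² = 0.4571 m².
T⁴ = P/(εσA) = 37.5/(0.20·5.67×10⁻⁸·0.4571) = 7.235×10⁹ K⁴.
T = (7.235×10⁹)^(1/4).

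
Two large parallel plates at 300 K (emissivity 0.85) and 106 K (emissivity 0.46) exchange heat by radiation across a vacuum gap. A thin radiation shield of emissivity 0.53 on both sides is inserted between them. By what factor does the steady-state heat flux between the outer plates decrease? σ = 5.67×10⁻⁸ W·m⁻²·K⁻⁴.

Without shield: q₀ = σΔ(T⁴)/(1/ε₁+1/ε₂−1) with denominator 2.350.
With shield the two gaps are in series; the resistances add: (1/ε₁+1/ε_s−1)+(1/ε_s+1/ε₂−1) = 2.063+3.061 = 5.124.
Heat-flux ratio q₀/q = 5.124/2.350.

factor ≈ 2.18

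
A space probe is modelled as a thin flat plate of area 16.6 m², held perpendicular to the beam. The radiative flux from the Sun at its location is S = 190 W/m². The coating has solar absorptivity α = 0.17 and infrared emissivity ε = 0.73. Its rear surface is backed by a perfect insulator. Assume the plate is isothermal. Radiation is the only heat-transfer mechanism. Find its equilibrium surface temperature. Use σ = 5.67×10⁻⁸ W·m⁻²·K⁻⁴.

At equilibrium, absorbed power = emitted power.
Absorbing cross-section = A = 16.60 m²; emitting surface = A = 16.60 m² (ratio 1).
αS·A_cross = εσ·A_surf·T⁴  ⇒  T⁴ = αS/(ε·1σ).
T⁴ = 0.170·190/(0.73·1·5.67×10⁻⁸) = 7.804×10⁸ K⁴.
T = (7.804×10⁸)^(1/4).

T ≈ 167 K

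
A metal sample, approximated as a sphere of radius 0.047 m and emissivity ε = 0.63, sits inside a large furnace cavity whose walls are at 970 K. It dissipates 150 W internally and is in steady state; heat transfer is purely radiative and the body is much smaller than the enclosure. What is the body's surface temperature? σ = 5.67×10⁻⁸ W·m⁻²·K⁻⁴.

For a small grey body in a large enclosure, net radiated power = εσA(T⁴ − T_w⁴).
Steady state: P = εσA(T⁴ − T_w⁴) with A = 4πr² = 0.02776 m².
T⁴ = P/(εσA) + T_w⁴ = 150/(0.63·5.67×10⁻⁸·0.02776) + (970)⁴
    = 1.513×10¹¹ + 8.853×10¹¹ = 1.037×10¹² K⁴.

T ≈ 1010 K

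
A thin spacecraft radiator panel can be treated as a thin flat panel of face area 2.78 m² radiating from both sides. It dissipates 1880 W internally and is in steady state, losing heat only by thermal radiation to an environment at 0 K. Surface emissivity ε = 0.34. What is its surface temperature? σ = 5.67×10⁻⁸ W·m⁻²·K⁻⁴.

Steady state: internal power = radiated power, P = εσA T⁴.
Radiating area A = 2·2.78 = 5.560 m².
T⁴ = P/(εσA) = 1880/(0.34·5.67×10⁻⁸·5.560) = 1.754×10¹⁰ K⁴.
T = (1.754×10¹⁰)^(1/4).

T ≈ 364 K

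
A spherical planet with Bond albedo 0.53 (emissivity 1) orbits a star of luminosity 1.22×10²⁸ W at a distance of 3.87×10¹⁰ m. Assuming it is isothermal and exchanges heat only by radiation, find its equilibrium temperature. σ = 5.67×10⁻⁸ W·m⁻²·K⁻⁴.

First find the stellar flux at distance d: S = L/(4πd²) = 1.22×10²⁸/(4π·(3.87×10¹⁰)²) = 6.482×10⁵ W/m².
For an isothermal sphere, absorbed (1−a)S·πr² = emitted σ·4πr²·T⁴, so T⁴ = (1−a)S/(4σ).
T⁴ = 0.470·6.482×10⁵/(4·5.67×10⁻⁸) = 1.343×10¹² K⁴.

T ≈ 1080 K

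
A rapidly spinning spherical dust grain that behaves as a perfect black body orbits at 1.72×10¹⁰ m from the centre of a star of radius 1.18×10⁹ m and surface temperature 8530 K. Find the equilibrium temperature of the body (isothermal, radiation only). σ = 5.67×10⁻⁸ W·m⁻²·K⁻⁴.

The star's surface emits σT_*⁴; at distance d the flux is S = σT_*⁴(R_*/d)².
S = 5.67×10⁻⁸·(8530)⁴·(1.18×10⁹/1.72×10¹⁰)² = 1.413×10⁶ W/m².
For an isothermal sphere T⁴ = (1−a)S/(4σ) = 6.229×10¹² K⁴.

T ≈ 1580 K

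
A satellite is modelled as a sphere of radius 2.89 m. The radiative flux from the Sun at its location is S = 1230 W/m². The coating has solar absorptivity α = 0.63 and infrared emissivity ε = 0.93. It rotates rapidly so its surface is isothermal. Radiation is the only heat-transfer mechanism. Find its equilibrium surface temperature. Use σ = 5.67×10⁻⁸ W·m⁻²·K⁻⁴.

At equilibrium, absorbed power = emitted power.
Absorbing cross-section = πr² = 26.24 m²; emitting surface = 4πr² = 105.0 m² (ratio 4).
αS·A_cross = εσ·A_surf·T⁴  ⇒  T⁴ = αS/(ε·4σ).
T⁴ = 0.630·1230/(0.93·4·5.67×10⁻⁸) = 3.674×10⁹ K⁴.
T = (3.674×10⁹)^(1/4).

T ≈ 246 K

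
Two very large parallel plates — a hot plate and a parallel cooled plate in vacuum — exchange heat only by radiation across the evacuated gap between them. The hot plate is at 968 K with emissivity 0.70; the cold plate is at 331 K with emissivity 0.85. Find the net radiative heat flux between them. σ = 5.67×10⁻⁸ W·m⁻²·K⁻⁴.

For two infinite grey parallel plates, q = σ(T₁⁴ − T₂⁴)/(1/ε₁ + 1/ε₂ − 1).
T₁⁴ − T₂⁴ = 8.780×10¹¹ − 1.200×10¹⁰ = 8.660×10¹¹ K⁴.
1/ε₁ + 1/ε₂ − 1 = 1.429 + 1.176 − 1 = 1.605.
q = 5.67×10⁻⁸ × 8.660×10¹¹ / 1.605.

q ≈ 30600 W/m²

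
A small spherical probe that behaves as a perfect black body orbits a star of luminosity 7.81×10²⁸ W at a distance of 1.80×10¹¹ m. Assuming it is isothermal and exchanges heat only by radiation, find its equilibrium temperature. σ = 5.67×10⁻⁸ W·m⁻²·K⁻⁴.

T ≈ 959 K

First find the stellar flux at distance d: S = L/(4πd²) = 7.81×10²⁸/(4π·(1.80×10¹¹)²) = 1.918×10⁵ W/m².
For an isothermal sphere, absorbed (1−a)S·πr² = emitted σ·4πr²·T⁴, so T⁴ = (1−a)S/(4σ).
T⁴ = 1.00·1.918×10⁵/(4·5.67×10⁻⁸) = 8.458×10¹¹ K⁴.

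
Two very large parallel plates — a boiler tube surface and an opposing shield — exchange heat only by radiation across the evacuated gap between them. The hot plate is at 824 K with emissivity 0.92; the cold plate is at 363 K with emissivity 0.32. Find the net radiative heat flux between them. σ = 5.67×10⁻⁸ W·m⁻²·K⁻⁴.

For two infinite grey parallel plates, q = σ(T₁⁴ − T₂⁴)/(1/ε₁ + 1/ε₂ − 1).
T₁⁴ − T₂⁴ = 4.610×10¹¹ − 1.736×10¹⁰ = 4.436×10¹¹ K⁴.
1/ε₁ + 1/ε₂ − 1 = 1.087 + 3.125 − 1 = 3.212.
q = 5.67×10⁻⁸ × 4.436×10¹¹ / 3.212.

q ≈ 7830 W/m²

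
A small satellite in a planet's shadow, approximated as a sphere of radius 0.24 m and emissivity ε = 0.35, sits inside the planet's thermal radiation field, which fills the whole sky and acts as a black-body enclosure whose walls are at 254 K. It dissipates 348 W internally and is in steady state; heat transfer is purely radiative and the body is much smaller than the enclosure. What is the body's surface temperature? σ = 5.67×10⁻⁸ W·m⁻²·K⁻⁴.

For a small grey body in a large enclosure, net radiated power = εσA(T⁴ − T_w⁴).
Steady state: P = εσA(T⁴ − T_w⁴) with A = 4πr² = 0.7238 m².
T⁴ = P/(εσA) + T_w⁴ = 348/(0.35·5.67×10⁻⁸·0.7238) + (254)⁴
    = 2.423×10¹⁰ + 4.162×10⁹ = 2.839×10¹⁰ K⁴.

T ≈ 410 K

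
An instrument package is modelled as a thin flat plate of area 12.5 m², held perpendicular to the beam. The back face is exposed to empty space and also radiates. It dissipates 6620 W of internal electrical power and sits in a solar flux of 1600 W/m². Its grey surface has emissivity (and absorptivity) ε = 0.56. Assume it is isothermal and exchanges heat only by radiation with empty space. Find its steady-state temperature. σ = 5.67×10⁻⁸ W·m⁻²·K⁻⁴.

T ≈ 387 K

At steady state, absorbed solar power + internal power = radiated power.
Absorbed: α·S·A_cross = 0.56·1600·12.50 = 11200 W (cross-section A).
Total input = 11200 + 6620 = 17820 W.
Radiated: εσ·A_surf·T⁴ with A_surf = 2A = 25.00 m².
T⁴ = 17820/(0.56·5.67×10⁻⁸·25.00) = 2.245×10¹⁰ K⁴.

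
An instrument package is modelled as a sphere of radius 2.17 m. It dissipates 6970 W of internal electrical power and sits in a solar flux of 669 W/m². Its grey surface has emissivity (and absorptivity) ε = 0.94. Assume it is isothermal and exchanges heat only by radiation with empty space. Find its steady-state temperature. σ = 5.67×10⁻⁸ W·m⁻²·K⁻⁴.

At steady state, absorbed solar power + internal power = radiated power.
Absorbed: α·S·A_cross = 0.94·669·14.79 = 9303 W (cross-section πr²).
Total input = 9303 + 6970 = 16270 W.
Radiated: εσ·A_surf·T⁴ with A_surf = 4πr² = 59.17 m².
T⁴ = 16270/(0.94·5.67×10⁻⁸·59.17) = 5.160×10⁹ K⁴.

T ≈ 268 K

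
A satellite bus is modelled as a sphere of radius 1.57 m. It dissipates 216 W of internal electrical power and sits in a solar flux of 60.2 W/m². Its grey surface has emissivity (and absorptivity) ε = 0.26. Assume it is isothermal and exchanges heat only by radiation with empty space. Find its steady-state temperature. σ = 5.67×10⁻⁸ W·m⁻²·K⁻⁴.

At steady state, absorbed solar power + internal power = radiated power.
Absorbed: α·S·A_cross = 0.26·60.2·7.744 = 121.2 W (cross-section πr²).
Total input = 121.2 + 216 = 337.2 W.
Radiated: εσ·A_surf·T⁴ with A_surf = 4πr² = 30.97 m².
T⁴ = 337.2/(0.26·5.67×10⁻⁸·30.97) = 7.385×10⁸ K⁴.

T ≈ 165 K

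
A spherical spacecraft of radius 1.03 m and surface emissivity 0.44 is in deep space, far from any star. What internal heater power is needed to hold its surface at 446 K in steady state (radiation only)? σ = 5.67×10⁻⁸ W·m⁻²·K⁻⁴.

P = εσ·4πr²·T⁴.
4πr² = 13.33 m²; T⁴ = 3.957×10¹⁰ K⁴.
P = 0.44·5.67×10⁻⁸·13.33·3.957×10¹⁰.

P ≈ 13200 W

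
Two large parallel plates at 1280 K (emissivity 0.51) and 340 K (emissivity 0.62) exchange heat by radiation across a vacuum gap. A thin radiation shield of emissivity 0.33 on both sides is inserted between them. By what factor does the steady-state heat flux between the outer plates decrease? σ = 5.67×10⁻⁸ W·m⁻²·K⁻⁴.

Without shield: q₀ = σΔ(T⁴)/(1/ε₁+1/ε₂−1) with denominator 2.574.
With shield the two gaps are in series; the resistances add: (1/ε₁+1/ε_s−1)+(1/ε_s+1/ε₂−1) = 3.991+3.643 = 7.634.
Heat-flux ratio q₀/q = 7.634/2.574.

factor ≈ 2.97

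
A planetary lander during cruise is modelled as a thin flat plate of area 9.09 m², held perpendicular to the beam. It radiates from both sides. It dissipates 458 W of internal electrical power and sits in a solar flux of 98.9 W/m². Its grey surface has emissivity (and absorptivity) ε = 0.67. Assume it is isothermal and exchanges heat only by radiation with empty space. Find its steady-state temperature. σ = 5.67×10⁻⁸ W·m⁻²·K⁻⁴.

T ≈ 198 K

At steady state, absorbed solar power + internal power = radiated power.
Absorbed: α·S·A_cross = 0.67·98.9·9.090 = 602.3 W (cross-section A).
Total input = 602.3 + 458 = 1060 W.
Radiated: εσ·A_surf·T⁴ with A_surf = 2A = 18.18 m².
T⁴ = 1060/(0.67·5.67×10⁻⁸·18.18) = 1.535×10⁹ K⁴.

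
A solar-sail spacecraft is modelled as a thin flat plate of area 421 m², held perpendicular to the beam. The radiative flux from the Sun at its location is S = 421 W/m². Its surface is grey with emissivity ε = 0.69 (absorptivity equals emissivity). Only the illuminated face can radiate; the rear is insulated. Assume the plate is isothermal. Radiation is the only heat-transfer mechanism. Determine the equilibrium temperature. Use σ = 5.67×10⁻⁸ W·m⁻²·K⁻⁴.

At equilibrium, absorbed power = emitted power.
Absorbing cross-section = A = 421.0 m²; emitting surface = A = 421.0 m² (ratio 1).
εS·A_cross = εσ·A_surf·T⁴  ⇒  T⁴ = S/(1σ)   (ε cancels).
T⁴ = 421/(1·5.67×10⁻⁸) = 7.425×10⁹ K⁴.
T = (7.425×10⁹)^(1/4).

T ≈ 294 K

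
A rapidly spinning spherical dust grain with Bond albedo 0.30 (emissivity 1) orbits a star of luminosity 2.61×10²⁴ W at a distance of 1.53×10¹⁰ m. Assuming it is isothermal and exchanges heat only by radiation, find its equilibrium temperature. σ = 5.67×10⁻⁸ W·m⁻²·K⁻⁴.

T ≈ 229 K

First find the stellar flux at distance d: S = L/(4πd²) = 2.61×10²⁴/(4π·(1.53×10¹⁰)²) = 887.3 W/m².
For an isothermal sphere, absorbed (1−a)S·πr² = emitted σ·4πr²·T⁴, so T⁴ = (1−a)S/(4σ).
T⁴ = 0.700·887.3/(4·5.67×10⁻⁸) = 2.738×10⁹ K⁴.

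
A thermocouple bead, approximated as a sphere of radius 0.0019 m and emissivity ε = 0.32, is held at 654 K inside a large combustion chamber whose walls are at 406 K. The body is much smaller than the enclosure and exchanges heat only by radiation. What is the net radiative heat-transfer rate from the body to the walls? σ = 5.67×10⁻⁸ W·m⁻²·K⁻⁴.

P_net ≈ 0.128 W

For a small grey body in a large enclosure: P_net = εσA(T_body⁴ − T_wall⁴).
A = 4πr² = 4.536×10⁻⁵ m²; T_body⁴ − T_wall⁴ = 1.829×10¹¹ − 2.717×10¹⁰ = 1.558×10¹¹ K⁴.
|P_net| = 0.32·5.67×10⁻⁸·4.536×10⁻⁵·1.558×10¹¹.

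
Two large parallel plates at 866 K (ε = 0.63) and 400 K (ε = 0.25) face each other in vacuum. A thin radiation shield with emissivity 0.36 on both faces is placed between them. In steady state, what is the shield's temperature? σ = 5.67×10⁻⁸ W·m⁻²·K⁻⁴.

T_s ≈ 777 K

In steady state the net flux on the hot side equals that on the cold side.
σ(T₁⁴−T_s⁴)/D₁ = σ(T_s⁴−T₂⁴)/D₂, with D₁ = 1/ε₁+1/ε_s−1 = 3.365, D₂ = 1/ε_s+1/ε₂−1 = 5.778.
Solve for T_s⁴: T_s⁴ = (D₂·T₁⁴ + D₁·T₂⁴)/(D₁+D₂) = 3.648×10¹¹ K⁴.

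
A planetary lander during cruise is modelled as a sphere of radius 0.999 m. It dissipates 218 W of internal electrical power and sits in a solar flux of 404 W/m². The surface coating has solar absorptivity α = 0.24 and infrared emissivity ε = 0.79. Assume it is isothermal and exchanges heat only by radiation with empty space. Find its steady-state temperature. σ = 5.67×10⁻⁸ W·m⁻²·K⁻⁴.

T ≈ 175 K

At steady state, absorbed solar power + internal power = radiated power.
Absorbed: α·S·A_cross = 0.24·404·3.135 = 304.0 W (cross-section πr²).
Total input = 304.0 + 218 = 522.0 W.
Radiated: εσ·A_surf·T⁴ with A_surf = 4πr² = 12.54 m².
T⁴ = 522.0/(0.79·5.67×10⁻⁸·12.54) = 9.292×10⁸ K⁴.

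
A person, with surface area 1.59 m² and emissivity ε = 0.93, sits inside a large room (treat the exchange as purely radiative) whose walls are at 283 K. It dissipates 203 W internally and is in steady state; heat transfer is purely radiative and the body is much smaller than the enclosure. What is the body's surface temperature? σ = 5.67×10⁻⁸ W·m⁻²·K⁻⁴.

T ≈ 307 K

For a small grey body in a large enclosure, net radiated power = εσA(T⁴ − T_w⁴).
Steady state: P = εσA(T⁴ − T_w⁴) with A = 1.59 m².
T⁴ = P/(εσA) + T_w⁴ = 203/(0.93·5.67×10⁻⁸·1.590) + (283)⁴
    = 2.421×10⁹ + 6.414×10⁹ = 8.835×10⁹ K⁴.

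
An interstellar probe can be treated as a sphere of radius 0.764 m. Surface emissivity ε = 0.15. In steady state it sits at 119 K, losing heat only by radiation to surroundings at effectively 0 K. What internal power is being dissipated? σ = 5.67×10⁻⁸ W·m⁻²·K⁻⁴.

P ≈ 12.5 W

Steady state: P = εσA T⁴.
A = 4πr² = 7.335 m²; T⁴ = (119)⁴ = 2.005×10⁸ K⁴.
P = 0.15 × 5.67×10⁻⁸ × 7.335 × 2.005×10⁸.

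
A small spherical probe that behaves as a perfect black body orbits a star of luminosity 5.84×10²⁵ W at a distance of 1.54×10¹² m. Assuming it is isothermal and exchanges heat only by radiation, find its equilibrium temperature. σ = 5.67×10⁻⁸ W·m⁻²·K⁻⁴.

T ≈ 54.2 K

First find the stellar flux at distance d: S = L/(4πd²) = 5.84×10²⁵/(4π·(1.54×10¹²)²) = 1.960 W/m².
For an isothermal sphere, absorbed (1−a)S·πr² = emitted σ·4πr²·T⁴, so T⁴ = (1−a)S/(4σ).
T⁴ = 1.00·1.960/(4·5.67×10⁻⁸) = 8.640×10⁶ K⁴.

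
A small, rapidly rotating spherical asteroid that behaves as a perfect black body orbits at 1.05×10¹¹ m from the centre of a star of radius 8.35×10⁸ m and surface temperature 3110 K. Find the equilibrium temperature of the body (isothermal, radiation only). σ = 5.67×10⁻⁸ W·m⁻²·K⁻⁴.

T ≈ 196 K

The star's surface emits σT_*⁴; at distance d the flux is S = σT_*⁴(R_*/d)².
S = 5.67×10⁻⁸·(3110)⁴·(8.35×10⁸/1.05×10¹¹)² = 335.4 W/m².
For an isothermal sphere T⁴ = (1−a)S/(4σ) = 1.479×10⁹ K⁴.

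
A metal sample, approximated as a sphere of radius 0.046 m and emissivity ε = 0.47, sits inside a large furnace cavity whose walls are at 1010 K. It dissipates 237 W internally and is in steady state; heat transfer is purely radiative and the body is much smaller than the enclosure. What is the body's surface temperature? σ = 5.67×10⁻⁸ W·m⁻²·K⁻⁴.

T ≈ 1080 K

For a small grey body in a large enclosure, net radiated power = εσA(T⁴ − T_w⁴).
Steady state: P = εσA(T⁴ − T_w⁴) with A = 4πr² = 0.02659 m².
T⁴ = P/(εσA) + T_w⁴ = 237/(0.47·5.67×10⁻⁸·0.02659) + (1010)⁴
    = 3.345×10¹¹ + 1.041×10¹² = 1.375×10¹² K⁴.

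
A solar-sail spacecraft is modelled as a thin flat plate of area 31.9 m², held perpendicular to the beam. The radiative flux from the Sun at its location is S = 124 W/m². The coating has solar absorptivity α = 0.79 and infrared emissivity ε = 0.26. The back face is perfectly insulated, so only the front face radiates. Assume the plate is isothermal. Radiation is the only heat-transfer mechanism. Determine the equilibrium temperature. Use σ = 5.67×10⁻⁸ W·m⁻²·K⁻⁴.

At equilibrium, absorbed power = emitted power.
Absorbing cross-section = A = 31.90 m²; emitting surface = A = 31.90 m² (ratio 1).
αS·A_cross = εσ·A_surf·T⁴  ⇒  T⁴ = αS/(ε·1σ).
T⁴ = 0.790·124/(0.26·1·5.67×10⁻⁸) = 6.645×10⁹ K⁴.
T = (6.645×10⁹)^(1/4).

T ≈ 286 K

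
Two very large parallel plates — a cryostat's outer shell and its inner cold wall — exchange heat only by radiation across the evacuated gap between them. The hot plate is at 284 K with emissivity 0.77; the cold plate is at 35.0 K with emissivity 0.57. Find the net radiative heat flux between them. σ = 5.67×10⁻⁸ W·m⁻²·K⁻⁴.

q ≈ 180 W/m²

For two infinite grey parallel plates, q = σ(T₁⁴ − T₂⁴)/(1/ε₁ + 1/ε₂ − 1).
T₁⁴ − T₂⁴ = 6.505×10⁹ − 1.501×10⁶ = 6.504×10⁹ K⁴.
1/ε₁ + 1/ε₂ − 1 = 1.299 + 1.754 − 1 = 2.053.
q = 5.67×10⁻⁸ × 6.504×10⁹ / 2.053.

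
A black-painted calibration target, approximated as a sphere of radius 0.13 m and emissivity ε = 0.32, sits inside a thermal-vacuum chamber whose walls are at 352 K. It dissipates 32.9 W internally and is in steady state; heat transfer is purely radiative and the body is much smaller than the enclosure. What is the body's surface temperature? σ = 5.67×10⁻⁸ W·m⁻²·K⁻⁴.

T ≈ 393 K

For a small grey body in a large enclosure, net radiated power = εσA(T⁴ − T_w⁴).
Steady state: P = εσA(T⁴ − T_w⁴) with A = 4πr² = 0.2124 m².
T⁴ = P/(εσA) + T_w⁴ = 32.9/(0.32·5.67×10⁻⁸·0.2124) + (352)⁴
    = 8.538×10⁹ + 1.535×10¹⁰ = 2.389×10¹⁰ K⁴.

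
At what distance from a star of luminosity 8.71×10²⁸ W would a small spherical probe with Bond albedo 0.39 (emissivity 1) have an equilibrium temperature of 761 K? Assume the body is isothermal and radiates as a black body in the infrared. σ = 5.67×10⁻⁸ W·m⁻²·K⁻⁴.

d ≈ 2.36×10¹¹ m

For an isothermal black-emitting sphere, (1−a)S·πr² = σ·4πr²·T⁴ ⇒ S = 4σT⁴/(1−a).
S = 4·5.67×10⁻⁸·(761)⁴/0.610 = 1.247×10⁵ W/m².
Flux falls as S = L/(4πd²), so d = √(L/(4πS)) = √(8.71×10²⁸/(4π·1.247×10⁵)).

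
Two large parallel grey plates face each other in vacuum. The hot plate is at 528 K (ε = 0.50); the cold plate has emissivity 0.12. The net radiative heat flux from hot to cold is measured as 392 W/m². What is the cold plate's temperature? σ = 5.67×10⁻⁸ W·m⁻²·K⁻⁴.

T₂ ≈ 339 K

q = σ(T₁⁴ − T₂⁴)/(1/ε₁ + 1/ε₂ − 1); denominator = 9.333.
T₂⁴ = T₁⁴ − q·(1/ε₁+1/ε₂−1)/σ = 7.772×10¹⁰ − 392·9.333/5.67×10⁻⁸
    = 1.319×10¹⁰ K⁴.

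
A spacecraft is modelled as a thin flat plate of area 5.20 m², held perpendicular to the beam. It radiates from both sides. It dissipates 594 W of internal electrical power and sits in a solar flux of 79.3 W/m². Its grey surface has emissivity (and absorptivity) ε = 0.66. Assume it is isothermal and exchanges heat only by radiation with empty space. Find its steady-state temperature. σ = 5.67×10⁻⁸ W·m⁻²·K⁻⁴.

At steady state, absorbed solar power + internal power = radiated power.
Absorbed: α·S·A_cross = 0.66·79.3·5.200 = 272.2 W (cross-section A).
Total input = 272.2 + 594 = 866.2 W.
Radiated: εσ·A_surf·T⁴ with A_surf = 2A = 10.40 m².
T⁴ = 866.2/(0.66·5.67×10⁻⁸·10.40) = 2.226×10⁹ K⁴.

T ≈ 217 K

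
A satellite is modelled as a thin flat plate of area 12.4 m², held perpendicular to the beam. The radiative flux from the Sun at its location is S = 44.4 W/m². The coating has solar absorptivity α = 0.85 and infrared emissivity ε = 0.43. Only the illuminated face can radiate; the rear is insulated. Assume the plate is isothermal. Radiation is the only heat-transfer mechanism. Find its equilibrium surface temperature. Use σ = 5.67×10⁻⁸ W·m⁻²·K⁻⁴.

T ≈ 198 K

At equilibrium, absorbed power = emitted power.
Absorbing cross-section = A = 12.40 m²; emitting surface = A = 12.40 m² (ratio 1).
αS·A_cross = εσ·A_surf·T⁴  ⇒  T⁴ = αS/(ε·1σ).
T⁴ = 0.850·44.4/(0.43·1·5.67×10⁻⁸) = 1.548×10⁹ K⁴.
T = (1.548×10⁹)^(1/4).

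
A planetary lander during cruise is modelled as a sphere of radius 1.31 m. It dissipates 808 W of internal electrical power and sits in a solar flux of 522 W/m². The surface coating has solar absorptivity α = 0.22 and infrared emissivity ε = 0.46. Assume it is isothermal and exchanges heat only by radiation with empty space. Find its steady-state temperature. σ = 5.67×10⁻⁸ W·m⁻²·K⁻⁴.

T ≈ 224 K

At steady state, absorbed solar power + internal power = radiated power.
Absorbed: α·S·A_cross = 0.22·522·5.391 = 619.1 W (cross-section πr²).
Total input = 619.1 + 808 = 1427 W.
Radiated: εσ·A_surf·T⁴ with A_surf = 4πr² = 21.57 m².
T⁴ = 1427/(0.46·5.67×10⁻⁸·21.57) = 2.537×10⁹ K⁴.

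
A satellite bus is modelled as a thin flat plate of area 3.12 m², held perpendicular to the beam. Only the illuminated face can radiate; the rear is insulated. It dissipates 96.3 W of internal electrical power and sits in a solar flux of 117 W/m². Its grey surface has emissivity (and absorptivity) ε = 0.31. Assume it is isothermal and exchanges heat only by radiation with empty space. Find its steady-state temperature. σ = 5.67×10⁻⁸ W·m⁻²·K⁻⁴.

At steady state, absorbed solar power + internal power = radiated power.
Absorbed: α·S·A_cross = 0.31·117·3.120 = 113.2 W (cross-section A).
Total input = 113.2 + 96.3 = 209.5 W.
Radiated: εσ·A_surf·T⁴ with A_surf = A = 3.120 m².
T⁴ = 209.5/(0.31·5.67×10⁻⁸·3.120) = 3.820×10⁹ K⁴.

T ≈ 249 K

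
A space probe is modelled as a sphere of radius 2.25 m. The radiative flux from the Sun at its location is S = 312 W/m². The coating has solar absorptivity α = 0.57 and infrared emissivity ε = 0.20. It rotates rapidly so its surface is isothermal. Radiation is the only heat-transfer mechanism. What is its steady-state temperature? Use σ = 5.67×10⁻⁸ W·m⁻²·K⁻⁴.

T ≈ 250 K

At equilibrium, absorbed power = emitted power.
Absorbing cross-section = πr² = 15.90 m²; emitting surface = 4πr² = 63.62 m² (ratio 4).
αS·A_cross = εσ·A_surf·T⁴  ⇒  T⁴ = αS/(ε·4σ).
T⁴ = 0.570·312/(0.20·4·5.67×10⁻⁸) = 3.921×10⁹ K⁴.
T = (3.921×10⁹)^(1/4).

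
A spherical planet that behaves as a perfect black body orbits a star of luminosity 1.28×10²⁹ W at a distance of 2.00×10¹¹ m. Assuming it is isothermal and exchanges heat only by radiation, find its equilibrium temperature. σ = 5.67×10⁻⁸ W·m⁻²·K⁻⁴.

First find the stellar flux at distance d: S = L/(4πd²) = 1.28×10²⁹/(4π·(2.00×10¹¹)²) = 2.546×10⁵ W/m².
For an isothermal sphere, absorbed (1−a)S·πr² = emitted σ·4πr²·T⁴, so T⁴ = (1−a)S/(4σ).
T⁴ = 1.00·2.546×10⁵/(4·5.67×10⁻⁸) = 1.123×10¹² K⁴.

T ≈ 1030 K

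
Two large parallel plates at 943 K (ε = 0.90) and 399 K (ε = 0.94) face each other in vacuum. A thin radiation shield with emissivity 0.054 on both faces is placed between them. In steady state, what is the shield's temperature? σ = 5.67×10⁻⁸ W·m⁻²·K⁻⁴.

T_s ≈ 799 K

In steady state the net flux on the hot side equals that on the cold side.
σ(T₁⁴−T_s⁴)/D₁ = σ(T_s⁴−T₂⁴)/D₂, with D₁ = 1/ε₁+1/ε_s−1 = 18.63, D₂ = 1/ε_s+1/ε₂−1 = 18.58.
Solve for T_s⁴: T_s⁴ = (D₂·T₁⁴ + D₁·T₂⁴)/(D₁+D₂) = 4.076×10¹¹ K⁴.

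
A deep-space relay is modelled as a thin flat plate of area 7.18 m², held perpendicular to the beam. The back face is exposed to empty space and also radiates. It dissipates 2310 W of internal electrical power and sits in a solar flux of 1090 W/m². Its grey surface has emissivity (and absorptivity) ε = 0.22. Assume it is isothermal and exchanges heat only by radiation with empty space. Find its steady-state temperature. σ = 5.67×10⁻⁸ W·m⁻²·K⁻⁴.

T ≈ 387 K

At steady state, absorbed solar power + internal power = radiated power.
Absorbed: α·S·A_cross = 0.22·1090·7.180 = 1722 W (cross-section A).
Total input = 1722 + 2310 = 4032 W.
Radiated: εσ·A_surf·T⁴ with A_surf = 2A = 14.36 m².
T⁴ = 4032/(0.22·5.67×10⁻⁸·14.36) = 2.251×10¹⁰ K⁴.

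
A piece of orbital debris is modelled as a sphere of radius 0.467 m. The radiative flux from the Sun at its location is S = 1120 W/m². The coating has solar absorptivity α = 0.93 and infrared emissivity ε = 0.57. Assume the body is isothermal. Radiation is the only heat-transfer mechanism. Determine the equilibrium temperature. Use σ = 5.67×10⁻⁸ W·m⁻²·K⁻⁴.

T ≈ 300 K

At equilibrium, absorbed power = emitted power.
Absorbing cross-section = πr² = 0.6851 m²; emitting surface = 4πr² = 2.741 m² (ratio 4).
αS·A_cross = εσ·A_surf·T⁴  ⇒  T⁴ = αS/(ε·4σ).
T⁴ = 0.930·1120/(0.57·4·5.67×10⁻⁸) = 8.057×10⁹ K⁴.
T = (8.057×10⁹)^(1/4).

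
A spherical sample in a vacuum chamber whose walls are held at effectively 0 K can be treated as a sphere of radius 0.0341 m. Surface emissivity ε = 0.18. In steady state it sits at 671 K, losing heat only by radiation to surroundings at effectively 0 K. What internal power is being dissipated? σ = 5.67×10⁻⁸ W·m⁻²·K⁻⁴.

P ≈ 30.2 W

Steady state: P = εσA T⁴.
A = 4πr² = 0.01461 m²; T⁴ = (671)⁴ = 2.027×10¹¹ K⁴.
P = 0.18 × 5.67×10⁻⁸ × 0.01461 × 2.027×10¹¹.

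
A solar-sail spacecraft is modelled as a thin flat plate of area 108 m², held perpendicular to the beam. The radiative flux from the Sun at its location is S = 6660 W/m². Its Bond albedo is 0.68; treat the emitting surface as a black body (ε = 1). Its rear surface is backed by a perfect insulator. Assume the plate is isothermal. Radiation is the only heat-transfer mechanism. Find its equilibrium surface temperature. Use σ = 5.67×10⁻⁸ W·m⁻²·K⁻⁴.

T ≈ 440 K

At equilibrium, absorbed power = emitted power.
Absorbing cross-section = A = 108.0 m²; emitting surface = A = 108.0 m² (ratio 1).
(1−a)S·A_cross = εσ·A_surf·T⁴  ⇒  T⁴ = (1−a)S/(1σ).
T⁴ = 0.320·6660/(1·5.67×10⁻⁸) = 3.759×10¹⁰ K⁴.
T = (3.759×10¹⁰)^(1/4).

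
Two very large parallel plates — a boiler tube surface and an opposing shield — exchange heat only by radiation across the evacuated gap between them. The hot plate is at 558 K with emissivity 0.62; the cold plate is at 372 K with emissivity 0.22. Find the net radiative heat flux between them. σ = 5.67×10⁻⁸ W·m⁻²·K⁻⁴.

q ≈ 855 W/m²

For two infinite grey parallel plates, q = σ(T₁⁴ − T₂⁴)/(1/ε₁ + 1/ε₂ − 1).
T₁⁴ − T₂⁴ = 9.695×10¹⁰ − 1.915×10¹⁰ = 7.780×10¹⁰ K⁴.
1/ε₁ + 1/ε₂ − 1 = 1.613 + 4.545 − 1 = 5.158.
q = 5.67×10⁻⁸ × 7.780×10¹⁰ / 5.158.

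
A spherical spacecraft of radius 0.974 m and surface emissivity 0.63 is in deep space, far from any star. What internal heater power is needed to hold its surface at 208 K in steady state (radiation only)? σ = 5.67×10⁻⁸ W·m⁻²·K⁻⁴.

P ≈ 797 W

P = εσ·4πr²·T⁴.
4πr² = 11.92 m²; T⁴ = 1.872×10⁹ K⁴.
P = 0.63·5.67×10⁻⁸·11.92·1.872×10⁹.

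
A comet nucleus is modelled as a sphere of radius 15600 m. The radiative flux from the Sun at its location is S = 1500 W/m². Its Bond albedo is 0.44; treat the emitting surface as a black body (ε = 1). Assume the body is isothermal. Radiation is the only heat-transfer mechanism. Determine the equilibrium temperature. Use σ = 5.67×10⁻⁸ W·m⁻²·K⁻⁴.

At equilibrium, absorbed power = emitted power.
Absorbing cross-section = πr² = 7.645×10⁸ m²; emitting surface = 4πr² = 3.058×10⁹ m² (ratio 4).
(1−a)S·A_cross = εσ·A_surf·T⁴  ⇒  T⁴ = (1−a)S/(4σ).
T⁴ = 0.560·1500/(4·5.67×10⁻⁸) = 3.704×10⁹ K⁴.
T = (3.704×10⁹)^(1/4).

T ≈ 247 K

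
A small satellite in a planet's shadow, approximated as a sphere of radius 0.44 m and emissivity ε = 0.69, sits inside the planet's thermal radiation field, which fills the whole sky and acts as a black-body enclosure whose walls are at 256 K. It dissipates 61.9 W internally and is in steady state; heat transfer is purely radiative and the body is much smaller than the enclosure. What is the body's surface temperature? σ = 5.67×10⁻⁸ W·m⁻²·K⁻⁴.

For a small grey body in a large enclosure, net radiated power = εσA(T⁴ − T_w⁴).
Steady state: P = εσA(T⁴ − T_w⁴) with A = 4πr² = 2.433 m².
T⁴ = P/(εσA) + T_w⁴ = 61.9/(0.69·5.67×10⁻⁸·2.433) + (256)⁴
    = 6.503×10⁸ + 4.295×10⁹ = 4.945×10⁹ K⁴.

T ≈ 265 K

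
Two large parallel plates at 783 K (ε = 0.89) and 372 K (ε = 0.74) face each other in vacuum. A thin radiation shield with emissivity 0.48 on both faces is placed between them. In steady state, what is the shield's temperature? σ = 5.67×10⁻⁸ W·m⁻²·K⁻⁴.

In steady state the net flux on the hot side equals that on the cold side.
σ(T₁⁴−T_s⁴)/D₁ = σ(T_s⁴−T₂⁴)/D₂, with D₁ = 1/ε₁+1/ε_s−1 = 2.207, D₂ = 1/ε_s+1/ε₂−1 = 2.435.
Solve for T_s⁴: T_s⁴ = (D₂·T₁⁴ + D₁·T₂⁴)/(D₁+D₂) = 2.063×10¹¹ K⁴.

T_s ≈ 674 K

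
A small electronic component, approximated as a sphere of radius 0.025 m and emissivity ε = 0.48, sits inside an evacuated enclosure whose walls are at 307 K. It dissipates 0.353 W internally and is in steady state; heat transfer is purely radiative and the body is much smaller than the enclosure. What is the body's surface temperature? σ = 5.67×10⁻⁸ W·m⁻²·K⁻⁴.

For a small grey body in a large enclosure, net radiated power = εσA(T⁴ − T_w⁴).
Steady state: P = εσA(T⁴ − T_w⁴) with A = 4πr² = 0.007854 m².
T⁴ = P/(εσA) + T_w⁴ = 0.353/(0.48·5.67×10⁻⁸·0.007854) + (307)⁴
    = 1.651×10⁹ + 8.883×10⁹ = 1.053×10¹⁰ K⁴.

T ≈ 320 K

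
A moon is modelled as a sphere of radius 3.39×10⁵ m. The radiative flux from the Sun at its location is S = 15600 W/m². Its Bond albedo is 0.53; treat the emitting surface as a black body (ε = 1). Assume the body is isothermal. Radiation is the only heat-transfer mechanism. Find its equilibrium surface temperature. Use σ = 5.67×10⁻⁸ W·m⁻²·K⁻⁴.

T ≈ 424 K

At equilibrium, absorbed power = emitted power.
Absorbing cross-section = πr² = 3.610×10¹¹ m²; emitting surface = 4πr² = 1.444×10¹² m² (ratio 4).
(1−a)S·A_cross = εσ·A_surf·T⁴  ⇒  T⁴ = (1−a)S/(4σ).
T⁴ = 0.470·15600/(4·5.67×10⁻⁸) = 3.233×10¹⁰ K⁴.
T = (3.233×10¹⁰)^(1/4).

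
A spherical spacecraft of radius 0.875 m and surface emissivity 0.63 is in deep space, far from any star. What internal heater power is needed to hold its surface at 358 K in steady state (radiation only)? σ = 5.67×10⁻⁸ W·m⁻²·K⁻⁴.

P ≈ 5650 W

P = εσ·4πr²·T⁴.
4πr² = 9.621 m²; T⁴ = 1.643×10¹⁰ K⁴.
P = 0.63·5.67×10⁻⁸·9.621·1.643×10¹⁰.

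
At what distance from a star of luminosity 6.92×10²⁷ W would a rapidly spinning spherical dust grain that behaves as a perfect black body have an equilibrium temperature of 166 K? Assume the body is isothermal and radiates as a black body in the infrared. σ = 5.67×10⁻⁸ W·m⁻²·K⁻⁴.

d ≈ 1.79×10¹² m

For an isothermal black-emitting sphere, (1−a)S·πr² = σ·4πr²·T⁴ ⇒ S = 4σT⁴/(1−a).
S = 4·5.67×10⁻⁸·(166)⁴/1.00 = 172.2 W/m².
Flux falls as S = L/(4πd²), so d = √(L/(4πS)) = √(6.92×10²⁷/(4π·172.2)).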